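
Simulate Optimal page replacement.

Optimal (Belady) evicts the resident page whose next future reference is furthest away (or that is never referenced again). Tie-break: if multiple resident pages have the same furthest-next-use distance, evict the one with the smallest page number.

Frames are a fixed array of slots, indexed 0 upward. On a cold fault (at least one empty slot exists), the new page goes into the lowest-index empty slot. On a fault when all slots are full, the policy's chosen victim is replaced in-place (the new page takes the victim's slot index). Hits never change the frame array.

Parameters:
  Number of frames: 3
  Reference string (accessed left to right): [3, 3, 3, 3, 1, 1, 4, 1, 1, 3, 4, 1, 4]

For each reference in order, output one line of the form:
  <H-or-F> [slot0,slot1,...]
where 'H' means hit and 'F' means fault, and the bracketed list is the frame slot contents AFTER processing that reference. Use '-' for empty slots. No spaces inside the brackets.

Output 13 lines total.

F [3,-,-]
H [3,-,-]
H [3,-,-]
H [3,-,-]
F [3,1,-]
H [3,1,-]
F [3,1,4]
H [3,1,4]
H [3,1,4]
H [3,1,4]
H [3,1,4]
H [3,1,4]
H [3,1,4]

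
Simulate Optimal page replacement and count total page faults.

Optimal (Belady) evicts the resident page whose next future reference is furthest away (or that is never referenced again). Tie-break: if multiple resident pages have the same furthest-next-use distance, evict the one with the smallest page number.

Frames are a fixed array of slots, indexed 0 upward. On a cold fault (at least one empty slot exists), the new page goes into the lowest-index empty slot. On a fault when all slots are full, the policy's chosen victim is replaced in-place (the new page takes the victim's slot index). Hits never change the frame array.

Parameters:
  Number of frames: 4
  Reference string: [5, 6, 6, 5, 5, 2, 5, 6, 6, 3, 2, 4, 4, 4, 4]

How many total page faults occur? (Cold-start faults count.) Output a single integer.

Answer: 5

Derivation:
Step 0: ref 5 → FAULT, frames=[5,-,-,-]
Step 1: ref 6 → FAULT, frames=[5,6,-,-]
Step 2: ref 6 → HIT, frames=[5,6,-,-]
Step 3: ref 5 → HIT, frames=[5,6,-,-]
Step 4: ref 5 → HIT, frames=[5,6,-,-]
Step 5: ref 2 → FAULT, frames=[5,6,2,-]
Step 6: ref 5 → HIT, frames=[5,6,2,-]
Step 7: ref 6 → HIT, frames=[5,6,2,-]
Step 8: ref 6 → HIT, frames=[5,6,2,-]
Step 9: ref 3 → FAULT, frames=[5,6,2,3]
Step 10: ref 2 → HIT, frames=[5,6,2,3]
Step 11: ref 4 → FAULT (evict 2), frames=[5,6,4,3]
Step 12: ref 4 → HIT, frames=[5,6,4,3]
Step 13: ref 4 → HIT, frames=[5,6,4,3]
Step 14: ref 4 → HIT, frames=[5,6,4,3]
Total faults: 5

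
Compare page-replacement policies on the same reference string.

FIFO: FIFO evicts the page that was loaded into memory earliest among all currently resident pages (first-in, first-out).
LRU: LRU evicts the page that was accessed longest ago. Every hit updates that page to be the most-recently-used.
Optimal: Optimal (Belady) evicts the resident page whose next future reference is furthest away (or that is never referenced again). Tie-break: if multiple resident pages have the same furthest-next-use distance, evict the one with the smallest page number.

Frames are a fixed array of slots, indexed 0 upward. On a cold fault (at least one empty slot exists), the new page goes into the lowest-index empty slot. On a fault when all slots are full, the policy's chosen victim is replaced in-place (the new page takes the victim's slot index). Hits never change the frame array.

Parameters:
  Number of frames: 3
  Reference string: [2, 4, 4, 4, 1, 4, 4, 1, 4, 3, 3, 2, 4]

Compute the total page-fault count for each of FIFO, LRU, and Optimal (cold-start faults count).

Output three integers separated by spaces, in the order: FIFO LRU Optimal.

--- FIFO ---
  step 0: ref 2 -> FAULT, frames=[2,-,-] (faults so far: 1)
  step 1: ref 4 -> FAULT, frames=[2,4,-] (faults so far: 2)
  step 2: ref 4 -> HIT, frames=[2,4,-] (faults so far: 2)
  step 3: ref 4 -> HIT, frames=[2,4,-] (faults so far: 2)
  step 4: ref 1 -> FAULT, frames=[2,4,1] (faults so far: 3)
  step 5: ref 4 -> HIT, frames=[2,4,1] (faults so far: 3)
  step 6: ref 4 -> HIT, frames=[2,4,1] (faults so far: 3)
  step 7: ref 1 -> HIT, frames=[2,4,1] (faults so far: 3)
  step 8: ref 4 -> HIT, frames=[2,4,1] (faults so far: 3)
  step 9: ref 3 -> FAULT, evict 2, frames=[3,4,1] (faults so far: 4)
  step 10: ref 3 -> HIT, frames=[3,4,1] (faults so far: 4)
  step 11: ref 2 -> FAULT, evict 4, frames=[3,2,1] (faults so far: 5)
  step 12: ref 4 -> FAULT, evict 1, frames=[3,2,4] (faults so far: 6)
  FIFO total faults: 6
--- LRU ---
  step 0: ref 2 -> FAULT, frames=[2,-,-] (faults so far: 1)
  step 1: ref 4 -> FAULT, frames=[2,4,-] (faults so far: 2)
  step 2: ref 4 -> HIT, frames=[2,4,-] (faults so far: 2)
  step 3: ref 4 -> HIT, frames=[2,4,-] (faults so far: 2)
  step 4: ref 1 -> FAULT, frames=[2,4,1] (faults so far: 3)
  step 5: ref 4 -> HIT, frames=[2,4,1] (faults so far: 3)
  step 6: ref 4 -> HIT, frames=[2,4,1] (faults so far: 3)
  step 7: ref 1 -> HIT, frames=[2,4,1] (faults so far: 3)
  step 8: ref 4 -> HIT, frames=[2,4,1] (faults so far: 3)
  step 9: ref 3 -> FAULT, evict 2, frames=[3,4,1] (faults so far: 4)
  step 10: ref 3 -> HIT, frames=[3,4,1] (faults so far: 4)
  step 11: ref 2 -> FAULT, evict 1, frames=[3,4,2] (faults so far: 5)
  step 12: ref 4 -> HIT, frames=[3,4,2] (faults so far: 5)
  LRU total faults: 5
--- Optimal ---
  step 0: ref 2 -> FAULT, frames=[2,-,-] (faults so far: 1)
  step 1: ref 4 -> FAULT, frames=[2,4,-] (faults so far: 2)
  step 2: ref 4 -> HIT, frames=[2,4,-] (faults so far: 2)
  step 3: ref 4 -> HIT, frames=[2,4,-] (faults so far: 2)
  step 4: ref 1 -> FAULT, frames=[2,4,1] (faults so far: 3)
  step 5: ref 4 -> HIT, frames=[2,4,1] (faults so far: 3)
  step 6: ref 4 -> HIT, frames=[2,4,1] (faults so far: 3)
  step 7: ref 1 -> HIT, frames=[2,4,1] (faults so far: 3)
  step 8: ref 4 -> HIT, frames=[2,4,1] (faults so far: 3)
  step 9: ref 3 -> FAULT, evict 1, frames=[2,4,3] (faults so far: 4)
  step 10: ref 3 -> HIT, frames=[2,4,3] (faults so far: 4)
  step 11: ref 2 -> HIT, frames=[2,4,3] (faults so far: 4)
  step 12: ref 4 -> HIT, frames=[2,4,3] (faults so far: 4)
  Optimal total faults: 4

Answer: 6 5 4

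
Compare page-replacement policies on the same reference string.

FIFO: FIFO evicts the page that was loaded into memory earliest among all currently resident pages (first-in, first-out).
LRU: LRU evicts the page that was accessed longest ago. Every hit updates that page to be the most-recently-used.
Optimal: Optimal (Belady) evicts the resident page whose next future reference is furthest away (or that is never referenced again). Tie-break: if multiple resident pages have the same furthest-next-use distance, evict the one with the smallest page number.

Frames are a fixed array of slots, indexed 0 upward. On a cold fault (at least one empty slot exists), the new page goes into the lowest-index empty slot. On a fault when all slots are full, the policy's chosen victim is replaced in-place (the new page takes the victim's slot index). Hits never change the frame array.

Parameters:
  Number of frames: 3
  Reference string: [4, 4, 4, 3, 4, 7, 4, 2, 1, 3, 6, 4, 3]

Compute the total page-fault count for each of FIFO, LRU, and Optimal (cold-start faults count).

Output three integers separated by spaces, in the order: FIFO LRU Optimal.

--- FIFO ---
  step 0: ref 4 -> FAULT, frames=[4,-,-] (faults so far: 1)
  step 1: ref 4 -> HIT, frames=[4,-,-] (faults so far: 1)
  step 2: ref 4 -> HIT, frames=[4,-,-] (faults so far: 1)
  step 3: ref 3 -> FAULT, frames=[4,3,-] (faults so far: 2)
  step 4: ref 4 -> HIT, frames=[4,3,-] (faults so far: 2)
  step 5: ref 7 -> FAULT, frames=[4,3,7] (faults so far: 3)
  step 6: ref 4 -> HIT, frames=[4,3,7] (faults so far: 3)
  step 7: ref 2 -> FAULT, evict 4, frames=[2,3,7] (faults so far: 4)
  step 8: ref 1 -> FAULT, evict 3, frames=[2,1,7] (faults so far: 5)
  step 9: ref 3 -> FAULT, evict 7, frames=[2,1,3] (faults so far: 6)
  step 10: ref 6 -> FAULT, evict 2, frames=[6,1,3] (faults so far: 7)
  step 11: ref 4 -> FAULT, evict 1, frames=[6,4,3] (faults so far: 8)
  step 12: ref 3 -> HIT, frames=[6,4,3] (faults so far: 8)
  FIFO total faults: 8
--- LRU ---
  step 0: ref 4 -> FAULT, frames=[4,-,-] (faults so far: 1)
  step 1: ref 4 -> HIT, frames=[4,-,-] (faults so far: 1)
  step 2: ref 4 -> HIT, frames=[4,-,-] (faults so far: 1)
  step 3: ref 3 -> FAULT, frames=[4,3,-] (faults so far: 2)
  step 4: ref 4 -> HIT, frames=[4,3,-] (faults so far: 2)
  step 5: ref 7 -> FAULT, frames=[4,3,7] (faults so far: 3)
  step 6: ref 4 -> HIT, frames=[4,3,7] (faults so far: 3)
  step 7: ref 2 -> FAULT, evict 3, frames=[4,2,7] (faults so far: 4)
  step 8: ref 1 -> FAULT, evict 7, frames=[4,2,1] (faults so far: 5)
  step 9: ref 3 -> FAULT, evict 4, frames=[3,2,1] (faults so far: 6)
  step 10: ref 6 -> FAULT, evict 2, frames=[3,6,1] (faults so far: 7)
  step 11: ref 4 -> FAULT, evict 1, frames=[3,6,4] (faults so far: 8)
  step 12: ref 3 -> HIT, frames=[3,6,4] (faults so far: 8)
  LRU total faults: 8
--- Optimal ---
  step 0: ref 4 -> FAULT, frames=[4,-,-] (faults so far: 1)
  step 1: ref 4 -> HIT, frames=[4,-,-] (faults so far: 1)
  step 2: ref 4 -> HIT, frames=[4,-,-] (faults so far: 1)
  step 3: ref 3 -> FAULT, frames=[4,3,-] (faults so far: 2)
  step 4: ref 4 -> HIT, frames=[4,3,-] (faults so far: 2)
  step 5: ref 7 -> FAULT, frames=[4,3,7] (faults so far: 3)
  step 6: ref 4 -> HIT, frames=[4,3,7] (faults so far: 3)
  step 7: ref 2 -> FAULT, evict 7, frames=[4,3,2] (faults so far: 4)
  step 8: ref 1 -> FAULT, evict 2, frames=[4,3,1] (faults so far: 5)
  step 9: ref 3 -> HIT, frames=[4,3,1] (faults so far: 5)
  step 10: ref 6 -> FAULT, evict 1, frames=[4,3,6] (faults so far: 6)
  step 11: ref 4 -> HIT, frames=[4,3,6] (faults so far: 6)
  step 12: ref 3 -> HIT, frames=[4,3,6] (faults so far: 6)
  Optimal total faults: 6

Answer: 8 8 6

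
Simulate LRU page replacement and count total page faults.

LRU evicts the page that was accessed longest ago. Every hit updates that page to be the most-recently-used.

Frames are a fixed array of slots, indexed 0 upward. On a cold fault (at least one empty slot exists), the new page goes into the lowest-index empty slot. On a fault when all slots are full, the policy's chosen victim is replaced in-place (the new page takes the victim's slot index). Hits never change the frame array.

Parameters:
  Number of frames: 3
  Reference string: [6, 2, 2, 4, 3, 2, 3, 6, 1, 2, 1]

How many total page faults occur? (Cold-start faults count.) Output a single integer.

Answer: 7

Derivation:
Step 0: ref 6 → FAULT, frames=[6,-,-]
Step 1: ref 2 → FAULT, frames=[6,2,-]
Step 2: ref 2 → HIT, frames=[6,2,-]
Step 3: ref 4 → FAULT, frames=[6,2,4]
Step 4: ref 3 → FAULT (evict 6), frames=[3,2,4]
Step 5: ref 2 → HIT, frames=[3,2,4]
Step 6: ref 3 → HIT, frames=[3,2,4]
Step 7: ref 6 → FAULT (evict 4), frames=[3,2,6]
Step 8: ref 1 → FAULT (evict 2), frames=[3,1,6]
Step 9: ref 2 → FAULT (evict 3), frames=[2,1,6]
Step 10: ref 1 → HIT, frames=[2,1,6]
Total faults: 7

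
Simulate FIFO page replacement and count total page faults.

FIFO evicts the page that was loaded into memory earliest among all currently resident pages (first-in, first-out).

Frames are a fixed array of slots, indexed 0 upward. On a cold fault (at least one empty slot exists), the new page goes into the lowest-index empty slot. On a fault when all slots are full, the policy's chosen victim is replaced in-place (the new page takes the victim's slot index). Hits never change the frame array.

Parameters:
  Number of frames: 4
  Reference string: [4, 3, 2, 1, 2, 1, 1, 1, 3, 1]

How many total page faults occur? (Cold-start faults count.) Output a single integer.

Step 0: ref 4 → FAULT, frames=[4,-,-,-]
Step 1: ref 3 → FAULT, frames=[4,3,-,-]
Step 2: ref 2 → FAULT, frames=[4,3,2,-]
Step 3: ref 1 → FAULT, frames=[4,3,2,1]
Step 4: ref 2 → HIT, frames=[4,3,2,1]
Step 5: ref 1 → HIT, frames=[4,3,2,1]
Step 6: ref 1 → HIT, frames=[4,3,2,1]
Step 7: ref 1 → HIT, frames=[4,3,2,1]
Step 8: ref 3 → HIT, frames=[4,3,2,1]
Step 9: ref 1 → HIT, frames=[4,3,2,1]
Total faults: 4

Answer: 4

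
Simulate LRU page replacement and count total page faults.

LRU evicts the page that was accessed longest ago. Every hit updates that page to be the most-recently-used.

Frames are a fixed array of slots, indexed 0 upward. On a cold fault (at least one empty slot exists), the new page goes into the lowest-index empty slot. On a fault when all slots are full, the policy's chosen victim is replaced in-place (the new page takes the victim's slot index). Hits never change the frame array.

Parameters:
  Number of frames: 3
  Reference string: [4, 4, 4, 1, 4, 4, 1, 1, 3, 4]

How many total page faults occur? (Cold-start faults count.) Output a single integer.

Step 0: ref 4 → FAULT, frames=[4,-,-]
Step 1: ref 4 → HIT, frames=[4,-,-]
Step 2: ref 4 → HIT, frames=[4,-,-]
Step 3: ref 1 → FAULT, frames=[4,1,-]
Step 4: ref 4 → HIT, frames=[4,1,-]
Step 5: ref 4 → HIT, frames=[4,1,-]
Step 6: ref 1 → HIT, frames=[4,1,-]
Step 7: ref 1 → HIT, frames=[4,1,-]
Step 8: ref 3 → FAULT, frames=[4,1,3]
Step 9: ref 4 → HIT, frames=[4,1,3]
Total faults: 3

Answer: 3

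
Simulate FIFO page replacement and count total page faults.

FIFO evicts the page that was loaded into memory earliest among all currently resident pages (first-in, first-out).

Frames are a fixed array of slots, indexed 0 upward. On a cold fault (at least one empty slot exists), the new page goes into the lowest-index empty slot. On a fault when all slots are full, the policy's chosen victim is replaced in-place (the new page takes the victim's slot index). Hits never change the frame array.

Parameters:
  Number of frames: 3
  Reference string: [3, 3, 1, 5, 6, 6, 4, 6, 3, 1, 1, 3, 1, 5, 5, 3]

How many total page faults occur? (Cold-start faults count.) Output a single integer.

Step 0: ref 3 → FAULT, frames=[3,-,-]
Step 1: ref 3 → HIT, frames=[3,-,-]
Step 2: ref 1 → FAULT, frames=[3,1,-]
Step 3: ref 5 → FAULT, frames=[3,1,5]
Step 4: ref 6 → FAULT (evict 3), frames=[6,1,5]
Step 5: ref 6 → HIT, frames=[6,1,5]
Step 6: ref 4 → FAULT (evict 1), frames=[6,4,5]
Step 7: ref 6 → HIT, frames=[6,4,5]
Step 8: ref 3 → FAULT (evict 5), frames=[6,4,3]
Step 9: ref 1 → FAULT (evict 6), frames=[1,4,3]
Step 10: ref 1 → HIT, frames=[1,4,3]
Step 11: ref 3 → HIT, frames=[1,4,3]
Step 12: ref 1 → HIT, frames=[1,4,3]
Step 13: ref 5 → FAULT (evict 4), frames=[1,5,3]
Step 14: ref 5 → HIT, frames=[1,5,3]
Step 15: ref 3 → HIT, frames=[1,5,3]
Total faults: 8

Answer: 8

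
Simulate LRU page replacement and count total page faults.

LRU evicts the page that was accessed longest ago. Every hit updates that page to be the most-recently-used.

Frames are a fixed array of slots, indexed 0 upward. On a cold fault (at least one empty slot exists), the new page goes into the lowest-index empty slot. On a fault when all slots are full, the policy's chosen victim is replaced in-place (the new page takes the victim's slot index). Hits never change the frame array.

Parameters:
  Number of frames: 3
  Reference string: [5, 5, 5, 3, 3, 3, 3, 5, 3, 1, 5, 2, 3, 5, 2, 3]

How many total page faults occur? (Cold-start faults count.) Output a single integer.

Answer: 5

Derivation:
Step 0: ref 5 → FAULT, frames=[5,-,-]
Step 1: ref 5 → HIT, frames=[5,-,-]
Step 2: ref 5 → HIT, frames=[5,-,-]
Step 3: ref 3 → FAULT, frames=[5,3,-]
Step 4: ref 3 → HIT, frames=[5,3,-]
Step 5: ref 3 → HIT, frames=[5,3,-]
Step 6: ref 3 → HIT, frames=[5,3,-]
Step 7: ref 5 → HIT, frames=[5,3,-]
Step 8: ref 3 → HIT, frames=[5,3,-]
Step 9: ref 1 → FAULT, frames=[5,3,1]
Step 10: ref 5 → HIT, frames=[5,3,1]
Step 11: ref 2 → FAULT (evict 3), frames=[5,2,1]
Step 12: ref 3 → FAULT (evict 1), frames=[5,2,3]
Step 13: ref 5 → HIT, frames=[5,2,3]
Step 14: ref 2 → HIT, frames=[5,2,3]
Step 15: ref 3 → HIT, frames=[5,2,3]
Total faults: 5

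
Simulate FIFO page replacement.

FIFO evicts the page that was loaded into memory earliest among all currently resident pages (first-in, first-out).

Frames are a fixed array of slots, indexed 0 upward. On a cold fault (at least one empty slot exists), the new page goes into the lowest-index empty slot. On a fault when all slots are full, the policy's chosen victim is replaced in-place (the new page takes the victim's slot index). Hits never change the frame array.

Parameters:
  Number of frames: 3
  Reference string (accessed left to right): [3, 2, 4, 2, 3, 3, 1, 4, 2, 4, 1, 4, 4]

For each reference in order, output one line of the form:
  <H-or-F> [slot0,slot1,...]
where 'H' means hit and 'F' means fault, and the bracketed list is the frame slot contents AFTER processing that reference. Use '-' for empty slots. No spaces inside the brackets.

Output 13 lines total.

F [3,-,-]
F [3,2,-]
F [3,2,4]
H [3,2,4]
H [3,2,4]
H [3,2,4]
F [1,2,4]
H [1,2,4]
H [1,2,4]
H [1,2,4]
H [1,2,4]
H [1,2,4]
H [1,2,4]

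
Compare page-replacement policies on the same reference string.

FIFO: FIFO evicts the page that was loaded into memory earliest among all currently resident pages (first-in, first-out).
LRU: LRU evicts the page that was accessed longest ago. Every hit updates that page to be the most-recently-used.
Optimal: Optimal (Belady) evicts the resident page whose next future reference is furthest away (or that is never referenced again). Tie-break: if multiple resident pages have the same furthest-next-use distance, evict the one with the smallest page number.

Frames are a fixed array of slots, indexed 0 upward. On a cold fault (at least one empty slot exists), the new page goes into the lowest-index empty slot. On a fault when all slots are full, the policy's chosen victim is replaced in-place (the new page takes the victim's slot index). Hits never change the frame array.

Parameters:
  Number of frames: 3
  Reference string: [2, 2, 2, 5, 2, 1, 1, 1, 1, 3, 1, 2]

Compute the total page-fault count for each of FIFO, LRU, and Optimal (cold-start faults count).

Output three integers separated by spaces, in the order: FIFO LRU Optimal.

Answer: 5 4 4

Derivation:
--- FIFO ---
  step 0: ref 2 -> FAULT, frames=[2,-,-] (faults so far: 1)
  step 1: ref 2 -> HIT, frames=[2,-,-] (faults so far: 1)
  step 2: ref 2 -> HIT, frames=[2,-,-] (faults so far: 1)
  step 3: ref 5 -> FAULT, frames=[2,5,-] (faults so far: 2)
  step 4: ref 2 -> HIT, frames=[2,5,-] (faults so far: 2)
  step 5: ref 1 -> FAULT, frames=[2,5,1] (faults so far: 3)
  step 6: ref 1 -> HIT, frames=[2,5,1] (faults so far: 3)
  step 7: ref 1 -> HIT, frames=[2,5,1] (faults so far: 3)
  step 8: ref 1 -> HIT, frames=[2,5,1] (faults so far: 3)
  step 9: ref 3 -> FAULT, evict 2, frames=[3,5,1] (faults so far: 4)
  step 10: ref 1 -> HIT, frames=[3,5,1] (faults so far: 4)
  step 11: ref 2 -> FAULT, evict 5, frames=[3,2,1] (faults so far: 5)
  FIFO total faults: 5
--- LRU ---
  step 0: ref 2 -> FAULT, frames=[2,-,-] (faults so far: 1)
  step 1: ref 2 -> HIT, frames=[2,-,-] (faults so far: 1)
  step 2: ref 2 -> HIT, frames=[2,-,-] (faults so far: 1)
  step 3: ref 5 -> FAULT, frames=[2,5,-] (faults so far: 2)
  step 4: ref 2 -> HIT, frames=[2,5,-] (faults so far: 2)
  step 5: ref 1 -> FAULT, frames=[2,5,1] (faults so far: 3)
  step 6: ref 1 -> HIT, frames=[2,5,1] (faults so far: 3)
  step 7: ref 1 -> HIT, frames=[2,5,1] (faults so far: 3)
  step 8: ref 1 -> HIT, frames=[2,5,1] (faults so far: 3)
  step 9: ref 3 -> FAULT, evict 5, frames=[2,3,1] (faults so far: 4)
  step 10: ref 1 -> HIT, frames=[2,3,1] (faults so far: 4)
  step 11: ref 2 -> HIT, frames=[2,3,1] (faults so far: 4)
  LRU total faults: 4
--- Optimal ---
  step 0: ref 2 -> FAULT, frames=[2,-,-] (faults so far: 1)
  step 1: ref 2 -> HIT, frames=[2,-,-] (faults so far: 1)
  step 2: ref 2 -> HIT, frames=[2,-,-] (faults so far: 1)
  step 3: ref 5 -> FAULT, frames=[2,5,-] (faults so far: 2)
  step 4: ref 2 -> HIT, frames=[2,5,-] (faults so far: 2)
  step 5: ref 1 -> FAULT, frames=[2,5,1] (faults so far: 3)
  step 6: ref 1 -> HIT, frames=[2,5,1] (faults so far: 3)
  step 7: ref 1 -> HIT, frames=[2,5,1] (faults so far: 3)
  step 8: ref 1 -> HIT, frames=[2,5,1] (faults so far: 3)
  step 9: ref 3 -> FAULT, evict 5, frames=[2,3,1] (faults so far: 4)
  step 10: ref 1 -> HIT, frames=[2,3,1] (faults so far: 4)
  step 11: ref 2 -> HIT, frames=[2,3,1] (faults so far: 4)
  Optimal total faults: 4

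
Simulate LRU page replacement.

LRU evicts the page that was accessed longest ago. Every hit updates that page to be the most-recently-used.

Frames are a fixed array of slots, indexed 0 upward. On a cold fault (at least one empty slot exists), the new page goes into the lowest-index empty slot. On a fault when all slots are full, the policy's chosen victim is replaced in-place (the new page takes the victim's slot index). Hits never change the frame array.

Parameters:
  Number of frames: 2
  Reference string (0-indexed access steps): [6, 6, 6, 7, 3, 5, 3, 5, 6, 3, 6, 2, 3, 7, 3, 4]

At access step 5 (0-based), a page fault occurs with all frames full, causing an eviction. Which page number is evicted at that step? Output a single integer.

Step 0: ref 6 -> FAULT, frames=[6,-]
Step 1: ref 6 -> HIT, frames=[6,-]
Step 2: ref 6 -> HIT, frames=[6,-]
Step 3: ref 7 -> FAULT, frames=[6,7]
Step 4: ref 3 -> FAULT, evict 6, frames=[3,7]
Step 5: ref 5 -> FAULT, evict 7, frames=[3,5]
At step 5: evicted page 7

Answer: 7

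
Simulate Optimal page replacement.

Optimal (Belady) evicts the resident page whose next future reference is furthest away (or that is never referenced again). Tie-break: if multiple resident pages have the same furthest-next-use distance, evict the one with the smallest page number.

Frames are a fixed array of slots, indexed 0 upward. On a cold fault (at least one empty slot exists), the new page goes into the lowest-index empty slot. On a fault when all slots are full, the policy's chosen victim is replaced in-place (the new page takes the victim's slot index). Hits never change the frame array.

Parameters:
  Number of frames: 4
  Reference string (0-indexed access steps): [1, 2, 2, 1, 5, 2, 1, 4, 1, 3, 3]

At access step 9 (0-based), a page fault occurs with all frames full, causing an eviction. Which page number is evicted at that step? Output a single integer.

Step 0: ref 1 -> FAULT, frames=[1,-,-,-]
Step 1: ref 2 -> FAULT, frames=[1,2,-,-]
Step 2: ref 2 -> HIT, frames=[1,2,-,-]
Step 3: ref 1 -> HIT, frames=[1,2,-,-]
Step 4: ref 5 -> FAULT, frames=[1,2,5,-]
Step 5: ref 2 -> HIT, frames=[1,2,5,-]
Step 6: ref 1 -> HIT, frames=[1,2,5,-]
Step 7: ref 4 -> FAULT, frames=[1,2,5,4]
Step 8: ref 1 -> HIT, frames=[1,2,5,4]
Step 9: ref 3 -> FAULT, evict 1, frames=[3,2,5,4]
At step 9: evicted page 1

Answer: 1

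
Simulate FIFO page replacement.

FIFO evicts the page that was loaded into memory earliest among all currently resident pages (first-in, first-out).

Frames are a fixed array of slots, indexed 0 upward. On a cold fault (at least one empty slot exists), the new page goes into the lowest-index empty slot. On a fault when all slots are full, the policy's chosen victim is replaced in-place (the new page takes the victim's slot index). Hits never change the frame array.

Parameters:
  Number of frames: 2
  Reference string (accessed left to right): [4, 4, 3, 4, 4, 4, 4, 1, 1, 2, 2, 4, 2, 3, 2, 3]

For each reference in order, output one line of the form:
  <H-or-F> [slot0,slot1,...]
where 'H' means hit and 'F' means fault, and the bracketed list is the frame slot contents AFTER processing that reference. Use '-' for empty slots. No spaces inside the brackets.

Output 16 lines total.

F [4,-]
H [4,-]
F [4,3]
H [4,3]
H [4,3]
H [4,3]
H [4,3]
F [1,3]
H [1,3]
F [1,2]
H [1,2]
F [4,2]
H [4,2]
F [4,3]
F [2,3]
H [2,3]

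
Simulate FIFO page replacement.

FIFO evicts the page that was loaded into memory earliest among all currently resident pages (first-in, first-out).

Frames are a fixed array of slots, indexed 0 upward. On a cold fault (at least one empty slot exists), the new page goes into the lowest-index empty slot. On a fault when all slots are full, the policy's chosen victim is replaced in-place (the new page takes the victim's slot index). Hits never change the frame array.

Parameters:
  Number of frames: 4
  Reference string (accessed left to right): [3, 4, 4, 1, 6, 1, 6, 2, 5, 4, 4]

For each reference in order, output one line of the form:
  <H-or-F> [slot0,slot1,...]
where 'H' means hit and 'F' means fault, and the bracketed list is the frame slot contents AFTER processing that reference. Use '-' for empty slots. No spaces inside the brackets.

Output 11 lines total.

F [3,-,-,-]
F [3,4,-,-]
H [3,4,-,-]
F [3,4,1,-]
F [3,4,1,6]
H [3,4,1,6]
H [3,4,1,6]
F [2,4,1,6]
F [2,5,1,6]
F [2,5,4,6]
H [2,5,4,6]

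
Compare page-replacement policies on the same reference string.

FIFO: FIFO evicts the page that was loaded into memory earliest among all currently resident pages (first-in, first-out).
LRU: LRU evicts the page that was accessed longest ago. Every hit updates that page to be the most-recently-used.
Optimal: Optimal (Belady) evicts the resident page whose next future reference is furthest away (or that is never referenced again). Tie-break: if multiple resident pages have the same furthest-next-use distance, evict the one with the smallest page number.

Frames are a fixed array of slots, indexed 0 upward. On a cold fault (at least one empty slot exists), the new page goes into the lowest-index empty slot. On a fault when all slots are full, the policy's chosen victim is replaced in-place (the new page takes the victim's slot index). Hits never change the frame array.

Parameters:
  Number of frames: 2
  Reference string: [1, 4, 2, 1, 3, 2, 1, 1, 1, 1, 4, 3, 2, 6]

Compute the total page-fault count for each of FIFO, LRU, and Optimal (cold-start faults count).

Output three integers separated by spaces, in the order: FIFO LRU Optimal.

--- FIFO ---
  step 0: ref 1 -> FAULT, frames=[1,-] (faults so far: 1)
  step 1: ref 4 -> FAULT, frames=[1,4] (faults so far: 2)
  step 2: ref 2 -> FAULT, evict 1, frames=[2,4] (faults so far: 3)
  step 3: ref 1 -> FAULT, evict 4, frames=[2,1] (faults so far: 4)
  step 4: ref 3 -> FAULT, evict 2, frames=[3,1] (faults so far: 5)
  step 5: ref 2 -> FAULT, evict 1, frames=[3,2] (faults so far: 6)
  step 6: ref 1 -> FAULT, evict 3, frames=[1,2] (faults so far: 7)
  step 7: ref 1 -> HIT, frames=[1,2] (faults so far: 7)
  step 8: ref 1 -> HIT, frames=[1,2] (faults so far: 7)
  step 9: ref 1 -> HIT, frames=[1,2] (faults so far: 7)
  step 10: ref 4 -> FAULT, evict 2, frames=[1,4] (faults so far: 8)
  step 11: ref 3 -> FAULT, evict 1, frames=[3,4] (faults so far: 9)
  step 12: ref 2 -> FAULT, evict 4, frames=[3,2] (faults so far: 10)
  step 13: ref 6 -> FAULT, evict 3, frames=[6,2] (faults so far: 11)
  FIFO total faults: 11
--- LRU ---
  step 0: ref 1 -> FAULT, frames=[1,-] (faults so far: 1)
  step 1: ref 4 -> FAULT, frames=[1,4] (faults so far: 2)
  step 2: ref 2 -> FAULT, evict 1, frames=[2,4] (faults so far: 3)
  step 3: ref 1 -> FAULT, evict 4, frames=[2,1] (faults so far: 4)
  step 4: ref 3 -> FAULT, evict 2, frames=[3,1] (faults so far: 5)
  step 5: ref 2 -> FAULT, evict 1, frames=[3,2] (faults so far: 6)
  step 6: ref 1 -> FAULT, evict 3, frames=[1,2] (faults so far: 7)
  step 7: ref 1 -> HIT, frames=[1,2] (faults so far: 7)
  step 8: ref 1 -> HIT, frames=[1,2] (faults so far: 7)
  step 9: ref 1 -> HIT, frames=[1,2] (faults so far: 7)
  step 10: ref 4 -> FAULT, evict 2, frames=[1,4] (faults so far: 8)
  step 11: ref 3 -> FAULT, evict 1, frames=[3,4] (faults so far: 9)
  step 12: ref 2 -> FAULT, evict 4, frames=[3,2] (faults so far: 10)
  step 13: ref 6 -> FAULT, evict 3, frames=[6,2] (faults so far: 11)
  LRU total faults: 11
--- Optimal ---
  step 0: ref 1 -> FAULT, frames=[1,-] (faults so far: 1)
  step 1: ref 4 -> FAULT, frames=[1,4] (faults so far: 2)
  step 2: ref 2 -> FAULT, evict 4, frames=[1,2] (faults so far: 3)
  step 3: ref 1 -> HIT, frames=[1,2] (faults so far: 3)
  step 4: ref 3 -> FAULT, evict 1, frames=[3,2] (faults so far: 4)
  step 5: ref 2 -> HIT, frames=[3,2] (faults so far: 4)
  step 6: ref 1 -> FAULT, evict 2, frames=[3,1] (faults so far: 5)
  step 7: ref 1 -> HIT, frames=[3,1] (faults so far: 5)
  step 8: ref 1 -> HIT, frames=[3,1] (faults so far: 5)
  step 9: ref 1 -> HIT, frames=[3,1] (faults so far: 5)
  step 10: ref 4 -> FAULT, evict 1, frames=[3,4] (faults so far: 6)
  step 11: ref 3 -> HIT, frames=[3,4] (faults so far: 6)
  step 12: ref 2 -> FAULT, evict 3, frames=[2,4] (faults so far: 7)
  step 13: ref 6 -> FAULT, evict 2, frames=[6,4] (faults so far: 8)
  Optimal total faults: 8

Answer: 11 11 8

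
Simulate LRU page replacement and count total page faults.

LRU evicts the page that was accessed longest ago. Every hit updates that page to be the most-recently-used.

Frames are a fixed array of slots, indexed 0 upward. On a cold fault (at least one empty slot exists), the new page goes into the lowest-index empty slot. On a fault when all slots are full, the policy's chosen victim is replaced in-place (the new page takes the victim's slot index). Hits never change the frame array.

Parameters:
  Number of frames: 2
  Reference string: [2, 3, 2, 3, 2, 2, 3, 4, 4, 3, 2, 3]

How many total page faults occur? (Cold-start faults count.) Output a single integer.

Answer: 4

Derivation:
Step 0: ref 2 → FAULT, frames=[2,-]
Step 1: ref 3 → FAULT, frames=[2,3]
Step 2: ref 2 → HIT, frames=[2,3]
Step 3: ref 3 → HIT, frames=[2,3]
Step 4: ref 2 → HIT, frames=[2,3]
Step 5: ref 2 → HIT, frames=[2,3]
Step 6: ref 3 → HIT, frames=[2,3]
Step 7: ref 4 → FAULT (evict 2), frames=[4,3]
Step 8: ref 4 → HIT, frames=[4,3]
Step 9: ref 3 → HIT, frames=[4,3]
Step 10: ref 2 → FAULT (evict 4), frames=[2,3]
Step 11: ref 3 → HIT, frames=[2,3]
Total faults: 4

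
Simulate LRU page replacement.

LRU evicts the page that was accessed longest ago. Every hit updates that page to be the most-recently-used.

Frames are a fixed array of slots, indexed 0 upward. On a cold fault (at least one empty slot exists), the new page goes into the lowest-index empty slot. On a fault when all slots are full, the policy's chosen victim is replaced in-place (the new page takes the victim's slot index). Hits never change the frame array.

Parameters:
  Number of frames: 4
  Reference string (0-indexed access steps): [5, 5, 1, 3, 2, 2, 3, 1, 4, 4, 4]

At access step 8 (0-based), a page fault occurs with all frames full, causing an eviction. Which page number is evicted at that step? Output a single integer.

Answer: 5

Derivation:
Step 0: ref 5 -> FAULT, frames=[5,-,-,-]
Step 1: ref 5 -> HIT, frames=[5,-,-,-]
Step 2: ref 1 -> FAULT, frames=[5,1,-,-]
Step 3: ref 3 -> FAULT, frames=[5,1,3,-]
Step 4: ref 2 -> FAULT, frames=[5,1,3,2]
Step 5: ref 2 -> HIT, frames=[5,1,3,2]
Step 6: ref 3 -> HIT, frames=[5,1,3,2]
Step 7: ref 1 -> HIT, frames=[5,1,3,2]
Step 8: ref 4 -> FAULT, evict 5, frames=[4,1,3,2]
At step 8: evicted page 5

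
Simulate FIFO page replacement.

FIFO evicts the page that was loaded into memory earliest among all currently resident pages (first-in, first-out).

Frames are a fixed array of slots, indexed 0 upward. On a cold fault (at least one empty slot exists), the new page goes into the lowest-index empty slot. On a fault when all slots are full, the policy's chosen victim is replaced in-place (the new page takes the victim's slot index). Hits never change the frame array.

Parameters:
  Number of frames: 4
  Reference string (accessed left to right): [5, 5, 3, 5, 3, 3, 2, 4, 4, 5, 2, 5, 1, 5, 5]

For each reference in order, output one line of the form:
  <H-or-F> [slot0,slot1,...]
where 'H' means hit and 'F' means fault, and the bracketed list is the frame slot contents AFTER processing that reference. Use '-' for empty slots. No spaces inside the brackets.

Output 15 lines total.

F [5,-,-,-]
H [5,-,-,-]
F [5,3,-,-]
H [5,3,-,-]
H [5,3,-,-]
H [5,3,-,-]
F [5,3,2,-]
F [5,3,2,4]
H [5,3,2,4]
H [5,3,2,4]
H [5,3,2,4]
H [5,3,2,4]
F [1,3,2,4]
F [1,5,2,4]
H [1,5,2,4]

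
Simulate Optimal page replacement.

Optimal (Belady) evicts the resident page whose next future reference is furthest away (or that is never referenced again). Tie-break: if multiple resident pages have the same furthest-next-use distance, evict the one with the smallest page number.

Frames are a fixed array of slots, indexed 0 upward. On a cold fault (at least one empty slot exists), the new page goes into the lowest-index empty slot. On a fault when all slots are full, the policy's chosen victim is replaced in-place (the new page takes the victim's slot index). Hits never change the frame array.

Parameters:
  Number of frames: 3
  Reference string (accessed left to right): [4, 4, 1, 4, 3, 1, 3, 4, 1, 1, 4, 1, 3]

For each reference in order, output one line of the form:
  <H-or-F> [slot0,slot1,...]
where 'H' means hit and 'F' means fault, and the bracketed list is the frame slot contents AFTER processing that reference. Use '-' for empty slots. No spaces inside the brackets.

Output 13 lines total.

F [4,-,-]
H [4,-,-]
F [4,1,-]
H [4,1,-]
F [4,1,3]
H [4,1,3]
H [4,1,3]
H [4,1,3]
H [4,1,3]
H [4,1,3]
H [4,1,3]
H [4,1,3]
H [4,1,3]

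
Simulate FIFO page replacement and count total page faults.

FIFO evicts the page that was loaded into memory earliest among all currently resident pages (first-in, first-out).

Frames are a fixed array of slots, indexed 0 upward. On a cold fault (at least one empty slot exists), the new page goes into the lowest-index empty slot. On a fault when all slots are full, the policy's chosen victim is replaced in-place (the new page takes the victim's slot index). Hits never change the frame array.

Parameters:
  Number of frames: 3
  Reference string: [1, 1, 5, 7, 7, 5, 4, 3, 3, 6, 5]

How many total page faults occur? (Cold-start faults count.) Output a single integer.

Answer: 7

Derivation:
Step 0: ref 1 → FAULT, frames=[1,-,-]
Step 1: ref 1 → HIT, frames=[1,-,-]
Step 2: ref 5 → FAULT, frames=[1,5,-]
Step 3: ref 7 → FAULT, frames=[1,5,7]
Step 4: ref 7 → HIT, frames=[1,5,7]
Step 5: ref 5 → HIT, frames=[1,5,7]
Step 6: ref 4 → FAULT (evict 1), frames=[4,5,7]
Step 7: ref 3 → FAULT (evict 5), frames=[4,3,7]
Step 8: ref 3 → HIT, frames=[4,3,7]
Step 9: ref 6 → FAULT (evict 7), frames=[4,3,6]
Step 10: ref 5 → FAULT (evict 4), frames=[5,3,6]
Total faults: 7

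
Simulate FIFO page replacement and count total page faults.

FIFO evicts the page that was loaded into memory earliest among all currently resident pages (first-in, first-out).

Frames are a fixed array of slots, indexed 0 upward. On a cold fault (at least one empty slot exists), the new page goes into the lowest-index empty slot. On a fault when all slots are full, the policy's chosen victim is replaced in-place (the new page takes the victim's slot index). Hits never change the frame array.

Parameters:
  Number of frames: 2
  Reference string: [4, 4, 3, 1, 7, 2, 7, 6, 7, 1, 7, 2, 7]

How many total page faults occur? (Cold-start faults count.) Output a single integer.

Answer: 10

Derivation:
Step 0: ref 4 → FAULT, frames=[4,-]
Step 1: ref 4 → HIT, frames=[4,-]
Step 2: ref 3 → FAULT, frames=[4,3]
Step 3: ref 1 → FAULT (evict 4), frames=[1,3]
Step 4: ref 7 → FAULT (evict 3), frames=[1,7]
Step 5: ref 2 → FAULT (evict 1), frames=[2,7]
Step 6: ref 7 → HIT, frames=[2,7]
Step 7: ref 6 → FAULT (evict 7), frames=[2,6]
Step 8: ref 7 → FAULT (evict 2), frames=[7,6]
Step 9: ref 1 → FAULT (evict 6), frames=[7,1]
Step 10: ref 7 → HIT, frames=[7,1]
Step 11: ref 2 → FAULT (evict 7), frames=[2,1]
Step 12: ref 7 → FAULT (evict 1), frames=[2,7]
Total faults: 10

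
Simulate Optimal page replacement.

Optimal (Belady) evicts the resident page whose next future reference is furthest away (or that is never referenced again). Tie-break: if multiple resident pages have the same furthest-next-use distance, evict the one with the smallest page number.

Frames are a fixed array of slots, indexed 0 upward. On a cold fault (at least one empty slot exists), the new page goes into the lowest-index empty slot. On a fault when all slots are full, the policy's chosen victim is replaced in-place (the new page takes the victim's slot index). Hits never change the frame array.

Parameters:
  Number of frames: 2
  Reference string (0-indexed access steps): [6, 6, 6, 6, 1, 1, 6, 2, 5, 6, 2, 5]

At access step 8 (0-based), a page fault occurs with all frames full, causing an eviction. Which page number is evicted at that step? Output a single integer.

Answer: 2

Derivation:
Step 0: ref 6 -> FAULT, frames=[6,-]
Step 1: ref 6 -> HIT, frames=[6,-]
Step 2: ref 6 -> HIT, frames=[6,-]
Step 3: ref 6 -> HIT, frames=[6,-]
Step 4: ref 1 -> FAULT, frames=[6,1]
Step 5: ref 1 -> HIT, frames=[6,1]
Step 6: ref 6 -> HIT, frames=[6,1]
Step 7: ref 2 -> FAULT, evict 1, frames=[6,2]
Step 8: ref 5 -> FAULT, evict 2, frames=[6,5]
At step 8: evicted page 2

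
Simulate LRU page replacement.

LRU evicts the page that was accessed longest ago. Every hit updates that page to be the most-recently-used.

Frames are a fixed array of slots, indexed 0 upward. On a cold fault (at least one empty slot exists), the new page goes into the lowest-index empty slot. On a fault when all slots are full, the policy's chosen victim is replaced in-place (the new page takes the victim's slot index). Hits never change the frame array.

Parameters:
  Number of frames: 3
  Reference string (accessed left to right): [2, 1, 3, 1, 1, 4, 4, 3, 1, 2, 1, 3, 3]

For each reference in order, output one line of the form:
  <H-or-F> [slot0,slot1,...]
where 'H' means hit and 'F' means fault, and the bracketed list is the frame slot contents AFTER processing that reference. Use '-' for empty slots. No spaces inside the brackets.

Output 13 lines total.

F [2,-,-]
F [2,1,-]
F [2,1,3]
H [2,1,3]
H [2,1,3]
F [4,1,3]
H [4,1,3]
H [4,1,3]
H [4,1,3]
F [2,1,3]
H [2,1,3]
H [2,1,3]
H [2,1,3]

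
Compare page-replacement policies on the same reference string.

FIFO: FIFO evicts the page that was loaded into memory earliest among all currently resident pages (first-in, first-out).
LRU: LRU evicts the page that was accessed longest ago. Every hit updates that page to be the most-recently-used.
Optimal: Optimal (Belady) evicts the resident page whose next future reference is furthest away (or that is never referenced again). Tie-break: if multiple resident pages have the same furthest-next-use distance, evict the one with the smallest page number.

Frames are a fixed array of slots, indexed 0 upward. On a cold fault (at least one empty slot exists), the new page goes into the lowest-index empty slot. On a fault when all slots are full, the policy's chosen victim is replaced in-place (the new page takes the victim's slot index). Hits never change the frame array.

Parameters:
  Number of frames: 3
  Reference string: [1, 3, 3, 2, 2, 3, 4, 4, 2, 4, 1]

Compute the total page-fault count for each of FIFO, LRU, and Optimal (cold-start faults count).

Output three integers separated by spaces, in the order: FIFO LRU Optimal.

Answer: 5 5 4

Derivation:
--- FIFO ---
  step 0: ref 1 -> FAULT, frames=[1,-,-] (faults so far: 1)
  step 1: ref 3 -> FAULT, frames=[1,3,-] (faults so far: 2)
  step 2: ref 3 -> HIT, frames=[1,3,-] (faults so far: 2)
  step 3: ref 2 -> FAULT, frames=[1,3,2] (faults so far: 3)
  step 4: ref 2 -> HIT, frames=[1,3,2] (faults so far: 3)
  step 5: ref 3 -> HIT, frames=[1,3,2] (faults so far: 3)
  step 6: ref 4 -> FAULT, evict 1, frames=[4,3,2] (faults so far: 4)
  step 7: ref 4 -> HIT, frames=[4,3,2] (faults so far: 4)
  step 8: ref 2 -> HIT, frames=[4,3,2] (faults so far: 4)
  step 9: ref 4 -> HIT, frames=[4,3,2] (faults so far: 4)
  step 10: ref 1 -> FAULT, evict 3, frames=[4,1,2] (faults so far: 5)
  FIFO total faults: 5
--- LRU ---
  step 0: ref 1 -> FAULT, frames=[1,-,-] (faults so far: 1)
  step 1: ref 3 -> FAULT, frames=[1,3,-] (faults so far: 2)
  step 2: ref 3 -> HIT, frames=[1,3,-] (faults so far: 2)
  step 3: ref 2 -> FAULT, frames=[1,3,2] (faults so far: 3)
  step 4: ref 2 -> HIT, frames=[1,3,2] (faults so far: 3)
  step 5: ref 3 -> HIT, frames=[1,3,2] (faults so far: 3)
  step 6: ref 4 -> FAULT, evict 1, frames=[4,3,2] (faults so far: 4)
  step 7: ref 4 -> HIT, frames=[4,3,2] (faults so far: 4)
  step 8: ref 2 -> HIT, frames=[4,3,2] (faults so far: 4)
  step 9: ref 4 -> HIT, frames=[4,3,2] (faults so far: 4)
  step 10: ref 1 -> FAULT, evict 3, frames=[4,1,2] (faults so far: 5)
  LRU total faults: 5
--- Optimal ---
  step 0: ref 1 -> FAULT, frames=[1,-,-] (faults so far: 1)
  step 1: ref 3 -> FAULT, frames=[1,3,-] (faults so far: 2)
  step 2: ref 3 -> HIT, frames=[1,3,-] (faults so far: 2)
  step 3: ref 2 -> FAULT, frames=[1,3,2] (faults so far: 3)
  step 4: ref 2 -> HIT, frames=[1,3,2] (faults so far: 3)
  step 5: ref 3 -> HIT, frames=[1,3,2] (faults so far: 3)
  step 6: ref 4 -> FAULT, evict 3, frames=[1,4,2] (faults so far: 4)
  step 7: ref 4 -> HIT, frames=[1,4,2] (faults so far: 4)
  step 8: ref 2 -> HIT, frames=[1,4,2] (faults so far: 4)
  step 9: ref 4 -> HIT, frames=[1,4,2] (faults so far: 4)
  step 10: ref 1 -> HIT, frames=[1,4,2] (faults so far: 4)
  Optimal total faults: 4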